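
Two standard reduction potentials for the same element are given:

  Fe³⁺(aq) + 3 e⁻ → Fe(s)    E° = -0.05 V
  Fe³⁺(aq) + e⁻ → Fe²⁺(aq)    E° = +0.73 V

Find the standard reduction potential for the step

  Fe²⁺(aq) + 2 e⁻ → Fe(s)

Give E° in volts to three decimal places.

-0.440 V

Sequential free energies add, so n₃E°₃ = n₁E°₁ + n₂E°₂.
With n₃ = 3, and the known step contributing 1×(+0.73) V, the unknown satisfies 2·E° = 3×(-0.05) − 1×(+0.73) = -0.880.
E° = -0.880 / 2 = -0.440 V.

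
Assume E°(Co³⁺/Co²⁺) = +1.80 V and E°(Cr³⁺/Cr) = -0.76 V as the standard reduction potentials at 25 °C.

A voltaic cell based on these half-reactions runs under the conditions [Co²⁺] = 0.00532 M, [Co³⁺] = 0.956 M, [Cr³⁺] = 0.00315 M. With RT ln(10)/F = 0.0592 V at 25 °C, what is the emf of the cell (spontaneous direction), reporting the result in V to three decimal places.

+2.743 V

Co³⁺/Co²⁺ is the cathode (higher E°), Cr³⁺/Cr the anode: E°cell = +1.80 − (-0.76) = +2.56 V, n = 3.
Overall: 3 Co³⁺(aq) + Cr(s) → 3 Co²⁺(aq) + Cr³⁺(aq)
Q = [Co²⁺]^3·[Cr³⁺] / ([Co³⁺]^3); log Q = -9.265.
E = E° − (0.0592/n) log Q = +2.56 − (0.0592/3)(-9.265) = +2.743 V.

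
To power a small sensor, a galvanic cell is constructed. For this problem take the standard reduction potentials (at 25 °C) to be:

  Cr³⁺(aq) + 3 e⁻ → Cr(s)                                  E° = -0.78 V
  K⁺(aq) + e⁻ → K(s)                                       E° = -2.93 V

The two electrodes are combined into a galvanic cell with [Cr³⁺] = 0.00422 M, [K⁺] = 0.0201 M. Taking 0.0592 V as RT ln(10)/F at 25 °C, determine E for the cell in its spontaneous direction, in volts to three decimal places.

Cr³⁺/Cr is the cathode (higher E°), K⁺/K the anode: E°cell = -0.78 − (-2.93) = +2.15 V, n = 3.
Overall: Cr³⁺(aq) + 3 K(s) → Cr(s) + 3 K⁺(aq)
Q = [K⁺]^3 / ([Cr³⁺]); log Q = -2.716.
E = E° − (0.0592/n) log Q = +2.15 − (0.0592/3)(-2.716) = +2.204 V.

+2.204 V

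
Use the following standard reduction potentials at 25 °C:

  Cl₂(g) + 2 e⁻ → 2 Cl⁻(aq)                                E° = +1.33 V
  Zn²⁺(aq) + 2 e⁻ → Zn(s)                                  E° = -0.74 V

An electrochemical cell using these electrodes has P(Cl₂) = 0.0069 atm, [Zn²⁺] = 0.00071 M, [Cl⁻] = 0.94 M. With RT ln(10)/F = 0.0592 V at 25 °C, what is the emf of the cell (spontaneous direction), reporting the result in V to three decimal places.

Cl₂/Cl⁻ is the cathode (higher E°), Zn²⁺/Zn the anode: E°cell = +1.33 − (-0.74) = +2.07 V, n = 2.
Overall: Cl₂(g) + Zn(s) → 2 Cl⁻(aq) + Zn²⁺(aq)
Q = [Cl⁻]^2·[Zn²⁺] / (P(Cl₂)); log Q = -1.041.
E = E° − (0.0592/n) log Q = +2.07 − (0.0592/2)(-1.041) = +2.101 V.

+2.101 V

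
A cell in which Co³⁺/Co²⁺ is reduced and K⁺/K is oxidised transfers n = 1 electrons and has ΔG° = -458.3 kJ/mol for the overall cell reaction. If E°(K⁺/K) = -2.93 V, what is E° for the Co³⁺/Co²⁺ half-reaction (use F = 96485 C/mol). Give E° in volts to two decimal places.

E°cell = −ΔG°/(nF) = −(-458.3×10³)/((1)(96485)) = +4.750 V.
Since Co³⁺/Co²⁺ is the cathode and K⁺/K the anode, E°cell = E°(Co³⁺/Co²⁺) − E°(K⁺/K).
So E°(Co³⁺/Co²⁺) = E°cell + E°(K⁺/K) = +4.750 + (-2.93) = +1.82 V.

+1.82 V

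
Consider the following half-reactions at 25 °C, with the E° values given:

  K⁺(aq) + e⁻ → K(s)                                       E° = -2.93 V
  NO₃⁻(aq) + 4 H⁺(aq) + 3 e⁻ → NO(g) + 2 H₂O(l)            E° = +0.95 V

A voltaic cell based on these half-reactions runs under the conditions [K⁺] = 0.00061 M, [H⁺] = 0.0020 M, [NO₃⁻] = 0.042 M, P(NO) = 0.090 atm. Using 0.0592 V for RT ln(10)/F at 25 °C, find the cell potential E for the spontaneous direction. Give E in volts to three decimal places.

+3.851 V

NO₃⁻/NO is the cathode (higher E°), K⁺/K the anode: E°cell = +0.95 − (-2.93) = +3.88 V, n = 3.
Overall: NO₃⁻(aq) + 4 H⁺(aq) + 3 K(s) → NO(g) + 2 H₂O(l) + 3 K⁺(aq)
Q = P(NO)·[K⁺]^3 / ([NO₃⁻]·[H⁺]^4); log Q = 1.483.
E = E° − (0.0592/n) log Q = +3.88 − (0.0592/3)(1.483) = +3.851 V.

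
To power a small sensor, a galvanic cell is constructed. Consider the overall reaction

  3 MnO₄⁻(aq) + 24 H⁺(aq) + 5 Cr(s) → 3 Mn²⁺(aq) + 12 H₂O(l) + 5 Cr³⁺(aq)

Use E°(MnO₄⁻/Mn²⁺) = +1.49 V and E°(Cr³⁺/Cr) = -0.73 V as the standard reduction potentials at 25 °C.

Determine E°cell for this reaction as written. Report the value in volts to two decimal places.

+2.22 V

The MnO₄⁻/Mn²⁺ couple has the higher reduction potential, so it is the cathode; Cr³⁺/Cr is oxidised at the anode.
E°cell = E°(cathode) − E°(anode) = (+1.49) − (-0.73) = +2.22 V.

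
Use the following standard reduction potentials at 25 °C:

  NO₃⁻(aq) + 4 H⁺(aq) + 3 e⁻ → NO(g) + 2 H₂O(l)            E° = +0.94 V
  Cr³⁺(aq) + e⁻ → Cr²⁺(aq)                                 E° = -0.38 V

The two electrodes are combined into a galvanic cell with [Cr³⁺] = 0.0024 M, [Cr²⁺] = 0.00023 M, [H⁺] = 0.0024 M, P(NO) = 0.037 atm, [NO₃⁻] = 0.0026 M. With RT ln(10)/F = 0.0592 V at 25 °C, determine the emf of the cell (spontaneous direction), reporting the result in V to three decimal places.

NO₃⁻/NO is the cathode (higher E°), Cr³⁺/Cr²⁺ the anode: E°cell = +0.94 − (-0.38) = +1.32 V, n = 3.
Overall: NO₃⁻(aq) + 4 H⁺(aq) + 3 Cr²⁺(aq) → NO(g) + 2 H₂O(l) + 3 Cr³⁺(aq)
Q = P(NO)·[Cr³⁺]^3 / ([NO₃⁻]·[H⁺]^4·[Cr²⁺]^3); log Q = 14.688.
E = E° − (0.0592/n) log Q = +1.32 − (0.0592/3)(14.688) = +1.030 V.

+1.030 V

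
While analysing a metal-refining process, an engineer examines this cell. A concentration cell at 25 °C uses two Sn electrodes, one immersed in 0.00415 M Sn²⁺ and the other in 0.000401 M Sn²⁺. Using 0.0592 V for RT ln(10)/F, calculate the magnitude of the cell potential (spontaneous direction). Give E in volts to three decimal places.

+0.030 V

For a concentration cell E°cell = 0. The 0.00415 M side is the cathode (reduction is favoured where [Sn²⁺] is higher).
With n = 2, E = −(0.0592/2) log([Sn²⁺]ₐₙ/[Sn²⁺]꜀ₐₜ) = −(0.0592/2) log(0.000401/0.00415) = −(0.0592/2)(-1.015) = +0.030 V.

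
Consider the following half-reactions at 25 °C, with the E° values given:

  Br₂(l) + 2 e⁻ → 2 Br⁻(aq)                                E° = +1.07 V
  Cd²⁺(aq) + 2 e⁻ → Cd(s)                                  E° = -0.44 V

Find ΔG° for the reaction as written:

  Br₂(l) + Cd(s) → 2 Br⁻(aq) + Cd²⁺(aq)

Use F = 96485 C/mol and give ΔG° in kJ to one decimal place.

-291.4 kJ

As written, Br₂/Br⁻ is reduced (cathode) and Cd²⁺/Cd is oxidised (anode), so E°cell = (+1.07) − (-0.44) = +1.51 V.
Balancing electrons gives n = 2.
ΔG° = −nFE° = −(2)(96485)(+1.51) = -291,385 J = -291.4 kJ.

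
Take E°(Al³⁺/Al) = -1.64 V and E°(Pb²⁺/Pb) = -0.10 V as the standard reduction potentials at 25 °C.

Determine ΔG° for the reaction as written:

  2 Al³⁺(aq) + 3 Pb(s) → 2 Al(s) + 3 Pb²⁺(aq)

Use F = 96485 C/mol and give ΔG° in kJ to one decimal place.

+891.5 kJ

As written, Al³⁺/Al is reduced (cathode) and Pb²⁺/Pb is oxidised (anode), so E°cell = (-1.64) − (-0.10) = -1.54 V.
Balancing electrons gives n = 6.
ΔG° = −nFE° = −(6)(96485)(-1.54) = 891,521 J = +891.5 kJ.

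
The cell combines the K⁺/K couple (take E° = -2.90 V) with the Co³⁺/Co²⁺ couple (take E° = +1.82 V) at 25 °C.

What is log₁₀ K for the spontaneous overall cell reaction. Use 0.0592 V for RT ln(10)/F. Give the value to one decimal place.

79.7

Cathode: Co³⁺/Co²⁺; anode: K⁺/K. E°cell = +4.72 V, n = 1.
log K = nE°cell / 0.0592 = (1)(+4.72) / 0.0592 = 79.7.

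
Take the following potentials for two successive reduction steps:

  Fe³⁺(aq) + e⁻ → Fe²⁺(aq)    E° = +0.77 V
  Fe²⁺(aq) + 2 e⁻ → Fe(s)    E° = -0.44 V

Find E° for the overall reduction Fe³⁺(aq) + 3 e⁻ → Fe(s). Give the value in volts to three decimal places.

Since ΔG° = −nFE° is additive over sequential reductions, n₃E°₃ = n₁E°₁ + n₂E°₂.
E°₃ = (1×+0.77 + 2×-0.44) / 3 = (-0.110) / 3 = -0.037 V.

-0.037 V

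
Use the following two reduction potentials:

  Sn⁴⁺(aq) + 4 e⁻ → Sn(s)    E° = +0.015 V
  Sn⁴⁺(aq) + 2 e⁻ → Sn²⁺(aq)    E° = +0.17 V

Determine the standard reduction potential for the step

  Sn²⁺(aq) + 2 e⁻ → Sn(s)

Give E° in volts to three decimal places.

Sequential free energies add, so n₃E°₃ = n₁E°₁ + n₂E°₂.
With n₃ = 4, and the known step contributing 2×(+0.17) V, the unknown satisfies 2·E° = 4×(+0.015) − 2×(+0.17) = -0.280.
E° = -0.280 / 2 = -0.140 V.

-0.140 V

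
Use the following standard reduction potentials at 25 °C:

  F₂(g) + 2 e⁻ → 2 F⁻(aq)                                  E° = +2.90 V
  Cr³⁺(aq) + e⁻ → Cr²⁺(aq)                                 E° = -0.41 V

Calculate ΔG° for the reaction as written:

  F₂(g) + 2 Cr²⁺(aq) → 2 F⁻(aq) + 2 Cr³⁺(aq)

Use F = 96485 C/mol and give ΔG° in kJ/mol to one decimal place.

-638.7 kJ/mol

As written, F₂/F⁻ is reduced (cathode) and Cr³⁺/Cr²⁺ is oxidised (anode), so E°cell = (+2.90) − (-0.41) = +3.31 V.
Balancing electrons gives n = 2.
ΔG° = −nFE° = −(2)(96485)(+3.31) = -638,731 J = -638.7 kJ/mol.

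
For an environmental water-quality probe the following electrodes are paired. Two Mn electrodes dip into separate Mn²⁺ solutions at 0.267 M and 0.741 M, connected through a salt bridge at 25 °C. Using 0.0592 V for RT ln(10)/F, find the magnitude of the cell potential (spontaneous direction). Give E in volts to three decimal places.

For a concentration cell E°cell = 0. The 0.741 M side is the cathode (reduction is favoured where [Mn²⁺] is higher).
With n = 2, E = −(0.0592/2) log([Mn²⁺]ₐₙ/[Mn²⁺]꜀ₐₜ) = −(0.0592/2) log(0.267/0.741) = −(0.0592/2)(-0.443) = +0.013 V.

+0.013 V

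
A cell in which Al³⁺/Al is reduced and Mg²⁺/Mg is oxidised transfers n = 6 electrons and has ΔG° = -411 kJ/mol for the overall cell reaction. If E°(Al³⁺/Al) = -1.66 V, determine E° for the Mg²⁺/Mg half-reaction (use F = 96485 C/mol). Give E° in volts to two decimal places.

-2.37 V

E°cell = −ΔG°/(nF) = −(-411×10³)/((6)(96485)) = +0.710 V.
Since Al³⁺/Al is the cathode and Mg²⁺/Mg the anode, E°cell = E°(Al³⁺/Al) − E°(Mg²⁺/Mg).
So E°(Mg²⁺/Mg) = E°(Al³⁺/Al) − E°cell = (-1.66) − (+0.710) = -2.37 V.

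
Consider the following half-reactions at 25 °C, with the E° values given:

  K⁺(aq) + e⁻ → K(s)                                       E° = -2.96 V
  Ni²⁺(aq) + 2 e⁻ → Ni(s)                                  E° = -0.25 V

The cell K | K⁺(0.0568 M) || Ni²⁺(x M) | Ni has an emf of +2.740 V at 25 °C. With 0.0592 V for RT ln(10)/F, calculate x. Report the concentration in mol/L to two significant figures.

Ni²⁺/Ni is the cathode, K⁺/K the anode: E°cell = +2.71 V, n = 2.
Overall reaction: Ni²⁺(aq) + 2 K(s) → Ni(s) + 2 K⁺(aq); Q = [K⁺]^2/[Ni²⁺]^1.
From E = E° − (0.0592/n) log Q: log Q = (E° − E)·n/0.0592 = (+2.71 − (+2.740))·2/0.0592 = -1.0135.
So 1·log[Ni²⁺] = 2·log(0.0568) − log Q = -2.4913 − (-1.0135) = -1.4778; [Ni²⁺] = 10^(-1.4778) ≈ 0.033 M.

0.033 M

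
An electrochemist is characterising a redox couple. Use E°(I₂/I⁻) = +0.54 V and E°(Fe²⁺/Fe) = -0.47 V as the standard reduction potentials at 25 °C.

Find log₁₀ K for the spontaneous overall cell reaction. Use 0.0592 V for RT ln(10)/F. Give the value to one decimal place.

Cathode: I₂/I⁻; anode: Fe²⁺/Fe. E°cell = +1.01 V, n = 2.
log K = nE°cell / 0.0592 = (2)(+1.01) / 0.0592 = 34.1.

34.1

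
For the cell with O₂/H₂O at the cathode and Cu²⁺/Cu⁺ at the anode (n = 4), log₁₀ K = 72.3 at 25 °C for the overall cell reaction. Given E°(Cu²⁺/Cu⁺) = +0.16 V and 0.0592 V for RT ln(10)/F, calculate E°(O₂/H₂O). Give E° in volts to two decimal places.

E°cell = (0.0592/n)·log K = (0.0592/4)(72.3) = +1.070 V.
Since O₂/H₂O is the cathode and Cu²⁺/Cu⁺ the anode, E°cell = E°(O₂/H₂O) − E°(Cu²⁺/Cu⁺).
So E°(O₂/H₂O) = E°cell + E°(Cu²⁺/Cu⁺) = +1.070 + (+0.16) = +1.23 V.

+1.23 V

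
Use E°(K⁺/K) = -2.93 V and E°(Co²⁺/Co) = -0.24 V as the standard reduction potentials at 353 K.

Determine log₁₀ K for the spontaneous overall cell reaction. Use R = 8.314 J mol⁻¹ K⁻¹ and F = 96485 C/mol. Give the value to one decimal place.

76.8

Cathode: Co²⁺/Co; anode: K⁺/K. E°cell = (-0.24) − (-2.93) = +2.69 V, with n = 2.
ΔG° = −nFE° = −RT ln K, so ln K = nFE°/(RT) = (2)(96485)(+2.69) / ((8.314)(353)) = 176.871.
log₁₀ K = 176.871 / ln 10 = 76.8.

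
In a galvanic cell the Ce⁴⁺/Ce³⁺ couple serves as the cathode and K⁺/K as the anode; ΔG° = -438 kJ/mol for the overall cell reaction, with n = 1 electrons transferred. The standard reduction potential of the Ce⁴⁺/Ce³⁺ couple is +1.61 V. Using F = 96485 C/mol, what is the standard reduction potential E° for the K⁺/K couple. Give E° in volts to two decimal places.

E°cell = −ΔG°/(nF) = −(-438×10³)/((1)(96485)) = +4.540 V.
Since Ce⁴⁺/Ce³⁺ is the cathode and K⁺/K the anode, E°cell = E°(Ce⁴⁺/Ce³⁺) − E°(K⁺/K).
So E°(K⁺/K) = E°(Ce⁴⁺/Ce³⁺) − E°cell = (+1.61) − (+4.540) = -2.93 V.

-2.93 V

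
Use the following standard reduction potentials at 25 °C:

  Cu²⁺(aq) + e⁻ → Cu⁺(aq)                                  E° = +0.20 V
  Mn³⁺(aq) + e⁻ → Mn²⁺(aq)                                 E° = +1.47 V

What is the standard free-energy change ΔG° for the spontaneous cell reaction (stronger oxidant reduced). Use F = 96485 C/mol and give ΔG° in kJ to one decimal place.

-122.5 kJ

Mn³⁺/Mn²⁺ (E° = +1.47 V) is the cathode; Cu²⁺/Cu⁺ (E° = +0.20 V) is the anode, so E°cell = +1.27 V.
Balancing electrons gives n = 1 (lcm of 1 and 1).
ΔG° = −nFE° = −(1)(96485)(+1.27) = -122,536 J = -122.5 kJ.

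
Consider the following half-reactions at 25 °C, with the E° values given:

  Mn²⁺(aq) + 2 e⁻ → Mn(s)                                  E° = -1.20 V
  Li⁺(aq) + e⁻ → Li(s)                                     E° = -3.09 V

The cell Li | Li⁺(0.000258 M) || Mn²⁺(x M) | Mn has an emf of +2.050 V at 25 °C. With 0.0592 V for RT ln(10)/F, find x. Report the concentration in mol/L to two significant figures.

0.017 M

Mn²⁺/Mn is the cathode, Li⁺/Li the anode: E°cell = +1.89 V, n = 2.
Overall reaction: Mn²⁺(aq) + 2 Li(s) → Mn(s) + 2 Li⁺(aq); Q = [Li⁺]^2/[Mn²⁺]^1.
From E = E° − (0.0592/n) log Q: log Q = (E° − E)·n/0.0592 = (+1.89 − (+2.050))·2/0.0592 = -5.4054.
So 1·log[Mn²⁺] = 2·log(0.000258) − log Q = -7.1768 − (-5.4054) = -1.7714; [Mn²⁺] = 10^(-1.7714) ≈ 0.017 M.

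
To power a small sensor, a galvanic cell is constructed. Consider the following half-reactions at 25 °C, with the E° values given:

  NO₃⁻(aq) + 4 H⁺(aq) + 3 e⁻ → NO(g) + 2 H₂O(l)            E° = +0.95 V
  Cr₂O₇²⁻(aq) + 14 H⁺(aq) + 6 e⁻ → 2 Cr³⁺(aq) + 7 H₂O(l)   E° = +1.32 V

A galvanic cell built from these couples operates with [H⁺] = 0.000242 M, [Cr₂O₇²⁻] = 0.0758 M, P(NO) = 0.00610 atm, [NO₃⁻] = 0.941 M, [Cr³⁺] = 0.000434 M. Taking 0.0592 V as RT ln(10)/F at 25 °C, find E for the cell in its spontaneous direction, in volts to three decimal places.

Cr₂O₇²⁻/Cr³⁺ is the cathode (higher E°), NO₃⁻/NO the anode: E°cell = +1.32 − (+0.95) = +0.37 V, n = 6.
Overall: Cr₂O₇²⁻(aq) + 6 H⁺(aq) + 2 NO(g) → 2 Cr³⁺(aq) + 3 H₂O(l) + 2 NO₃⁻(aq)
Q = [Cr³⁺]^2·[NO₃⁻]^2 / ([Cr₂O₇²⁻]·[H⁺]^6·P(NO)^2); log Q = 20.469.
E = E° − (0.0592/n) log Q = +0.37 − (0.0592/6)(20.469) = +0.168 V.

+0.168 V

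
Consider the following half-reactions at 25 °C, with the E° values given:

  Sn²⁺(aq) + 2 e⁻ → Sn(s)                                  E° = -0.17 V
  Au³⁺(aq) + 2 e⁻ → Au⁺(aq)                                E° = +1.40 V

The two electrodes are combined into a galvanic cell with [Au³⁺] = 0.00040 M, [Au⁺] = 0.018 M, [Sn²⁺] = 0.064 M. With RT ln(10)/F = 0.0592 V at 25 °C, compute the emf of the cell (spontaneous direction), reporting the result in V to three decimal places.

Au³⁺/Au⁺ is the cathode (higher E°), Sn²⁺/Sn the anode: E°cell = +1.40 − (-0.17) = +1.57 V, n = 2.
Overall: Au³⁺(aq) + Sn(s) → Au⁺(aq) + Sn²⁺(aq)
Q = [Au⁺]·[Sn²⁺] / ([Au³⁺]); log Q = 0.459.
E = E° − (0.0592/n) log Q = +1.57 − (0.0592/2)(0.459) = +1.556 V.

+1.556 V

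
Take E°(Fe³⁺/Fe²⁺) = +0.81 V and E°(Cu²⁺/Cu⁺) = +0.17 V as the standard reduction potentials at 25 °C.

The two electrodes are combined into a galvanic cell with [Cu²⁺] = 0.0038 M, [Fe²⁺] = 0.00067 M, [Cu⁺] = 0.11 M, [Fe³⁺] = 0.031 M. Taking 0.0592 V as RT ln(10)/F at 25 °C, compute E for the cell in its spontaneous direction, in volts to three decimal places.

Fe³⁺/Fe²⁺ is the cathode (higher E°), Cu²⁺/Cu⁺ the anode: E°cell = +0.81 − (+0.17) = +0.64 V, n = 1.
Overall: Fe³⁺(aq) + Cu⁺(aq) → Fe²⁺(aq) + Cu²⁺(aq)
Q = [Fe²⁺]·[Cu²⁺] / ([Fe³⁺]·[Cu⁺]); log Q = -3.127.
E = E° − (0.0592/n) log Q = +0.64 − (0.0592/1)(-3.127) = +0.825 V.

+0.825 V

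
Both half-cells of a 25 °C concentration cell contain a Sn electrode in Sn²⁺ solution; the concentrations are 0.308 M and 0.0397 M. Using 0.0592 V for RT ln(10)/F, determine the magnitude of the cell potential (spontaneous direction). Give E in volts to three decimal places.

+0.026 V

For a concentration cell E°cell = 0. The 0.308 M side is the cathode (reduction is favoured where [Sn²⁺] is higher).
With n = 2, E = −(0.0592/2) log([Sn²⁺]ₐₙ/[Sn²⁺]꜀ₐₜ) = −(0.0592/2) log(0.0397/0.308) = −(0.0592/2)(-0.890) = +0.026 V.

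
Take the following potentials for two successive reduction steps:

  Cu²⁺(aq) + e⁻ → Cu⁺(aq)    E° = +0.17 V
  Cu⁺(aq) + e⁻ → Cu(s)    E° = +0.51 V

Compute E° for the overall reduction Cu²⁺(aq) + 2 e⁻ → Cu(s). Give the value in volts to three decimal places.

+0.340 V

Adding the free-energy changes (−nFE°) of the two steps gives −n₃FE°₃ = −n₁FE°₁ − n₂FE°₂.
E°₃ = (1×+0.17 + 1×+0.51) / 2 = (+0.680) / 2 = +0.340 V.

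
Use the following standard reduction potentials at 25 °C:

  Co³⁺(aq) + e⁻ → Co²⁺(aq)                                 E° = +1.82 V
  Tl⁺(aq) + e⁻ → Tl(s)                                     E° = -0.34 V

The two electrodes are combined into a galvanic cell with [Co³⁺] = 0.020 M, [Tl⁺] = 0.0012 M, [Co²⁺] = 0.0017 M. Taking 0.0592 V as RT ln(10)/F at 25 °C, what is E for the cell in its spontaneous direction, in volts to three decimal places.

+2.396 V

Co³⁺/Co²⁺ is the cathode (higher E°), Tl⁺/Tl the anode: E°cell = +1.82 − (-0.34) = +2.16 V, n = 1.
Overall: Co³⁺(aq) + Tl(s) → Co²⁺(aq) + Tl⁺(aq)
Q = [Co²⁺]·[Tl⁺] / ([Co³⁺]); log Q = -3.991.
E = E° − (0.0592/n) log Q = +2.16 − (0.0592/1)(-3.991) = +2.396 V.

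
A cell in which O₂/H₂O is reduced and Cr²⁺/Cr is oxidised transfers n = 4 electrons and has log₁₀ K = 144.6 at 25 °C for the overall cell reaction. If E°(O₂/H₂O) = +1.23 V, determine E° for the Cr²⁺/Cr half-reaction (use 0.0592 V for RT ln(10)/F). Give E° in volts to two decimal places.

-0.91 V

E°cell = (0.0592/n)·log K = (0.0592/4)(144.6) = +2.140 V.
Since O₂/H₂O is the cathode and Cr²⁺/Cr the anode, E°cell = E°(O₂/H₂O) − E°(Cr²⁺/Cr).
So E°(Cr²⁺/Cr) = E°(O₂/H₂O) − E°cell = (+1.23) − (+2.140) = -0.91 V.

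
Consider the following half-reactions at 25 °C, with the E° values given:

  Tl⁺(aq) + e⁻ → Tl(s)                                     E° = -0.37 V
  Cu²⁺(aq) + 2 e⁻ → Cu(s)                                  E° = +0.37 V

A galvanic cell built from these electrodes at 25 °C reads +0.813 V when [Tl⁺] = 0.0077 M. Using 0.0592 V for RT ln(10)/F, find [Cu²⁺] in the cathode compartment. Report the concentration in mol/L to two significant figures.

0.017 M

Cu²⁺/Cu is the cathode, Tl⁺/Tl the anode: E°cell = +0.74 V, n = 2.
Overall reaction: Cu²⁺(aq) + 2 Tl(s) → Cu(s) + 2 Tl⁺(aq); Q = [Tl⁺]^2/[Cu²⁺]^1.
From E = E° − (0.0592/n) log Q: log Q = (E° − E)·n/0.0592 = (+0.74 − (+0.813))·2/0.0592 = -2.4662.
So 1·log[Cu²⁺] = 2·log(0.0077) − log Q = -4.2270 − (-2.4662) = -1.7608; [Cu²⁺] = 10^(-1.7608) ≈ 0.017 M.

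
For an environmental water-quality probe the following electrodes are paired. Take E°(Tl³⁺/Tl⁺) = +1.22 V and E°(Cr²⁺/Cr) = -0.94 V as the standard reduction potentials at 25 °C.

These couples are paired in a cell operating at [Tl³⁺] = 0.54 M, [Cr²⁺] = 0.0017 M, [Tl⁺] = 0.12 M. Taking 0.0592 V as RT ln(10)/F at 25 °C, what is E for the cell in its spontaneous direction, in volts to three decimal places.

Tl³⁺/Tl⁺ is the cathode (higher E°), Cr²⁺/Cr the anode: E°cell = +1.22 − (-0.94) = +2.16 V, n = 2.
Overall: Tl³⁺(aq) + Cr(s) → Tl⁺(aq) + Cr²⁺(aq)
Q = [Tl⁺]·[Cr²⁺] / ([Tl³⁺]); log Q = -3.423.
E = E° − (0.0592/n) log Q = +2.16 − (0.0592/2)(-3.423) = +2.261 V.

+2.261 V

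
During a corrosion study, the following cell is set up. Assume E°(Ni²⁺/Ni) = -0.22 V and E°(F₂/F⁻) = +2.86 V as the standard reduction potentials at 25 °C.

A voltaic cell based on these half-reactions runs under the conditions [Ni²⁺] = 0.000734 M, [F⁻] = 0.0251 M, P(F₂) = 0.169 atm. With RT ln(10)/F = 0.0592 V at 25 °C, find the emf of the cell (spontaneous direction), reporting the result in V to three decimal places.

F₂/F⁻ is the cathode (higher E°), Ni²⁺/Ni the anode: E°cell = +2.86 − (-0.22) = +3.08 V, n = 2.
Overall: F₂(g) + Ni(s) → 2 F⁻(aq) + Ni²⁺(aq)
Q = [F⁻]^2·[Ni²⁺] / (P(F₂)); log Q = -5.563.
E = E° − (0.0592/n) log Q = +3.08 − (0.0592/2)(-5.563) = +3.245 V.

+3.245 V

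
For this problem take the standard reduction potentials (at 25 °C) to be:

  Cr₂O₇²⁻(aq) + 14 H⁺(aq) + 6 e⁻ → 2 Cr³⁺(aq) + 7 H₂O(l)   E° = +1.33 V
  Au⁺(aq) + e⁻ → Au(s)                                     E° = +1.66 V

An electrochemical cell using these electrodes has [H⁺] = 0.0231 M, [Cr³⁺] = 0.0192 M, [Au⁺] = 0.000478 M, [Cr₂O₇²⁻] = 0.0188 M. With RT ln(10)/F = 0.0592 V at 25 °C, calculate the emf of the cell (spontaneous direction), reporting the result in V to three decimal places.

+0.343 V

Au⁺/Au is the cathode (higher E°), Cr₂O₇²⁻/Cr³⁺ the anode: E°cell = +1.66 − (+1.33) = +0.33 V, n = 6.
Overall: 6 Au⁺(aq) + 2 Cr³⁺(aq) + 7 H₂O(l) → 6 Au(s) + Cr₂O₇²⁻(aq) + 14 H⁺(aq)
Q = [Cr₂O₇²⁻]·[H⁺]^14 / ([Au⁺]^6·[Cr³⁺]^2); log Q = -1.278.
E = E° − (0.0592/n) log Q = +0.33 − (0.0592/6)(-1.278) = +0.343 V.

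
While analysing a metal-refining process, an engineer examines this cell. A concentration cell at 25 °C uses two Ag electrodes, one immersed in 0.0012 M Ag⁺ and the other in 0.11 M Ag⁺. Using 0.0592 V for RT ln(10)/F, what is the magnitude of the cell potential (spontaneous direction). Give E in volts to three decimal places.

For a concentration cell E°cell = 0. The 0.11 M side is the cathode (reduction is favoured where [Ag⁺] is higher).
With n = 1, E = −(0.0592/1) log([Ag⁺]ₐₙ/[Ag⁺]꜀ₐₜ) = −(0.0592/1) log(0.0012/0.11) = −(0.0592/1)(-1.962) = +0.116 V.

+0.116 V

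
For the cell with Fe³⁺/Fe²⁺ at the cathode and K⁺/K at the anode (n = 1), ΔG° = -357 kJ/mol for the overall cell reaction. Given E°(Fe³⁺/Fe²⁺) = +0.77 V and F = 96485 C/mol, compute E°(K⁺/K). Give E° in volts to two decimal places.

-2.93 V

E°cell = −ΔG°/(nF) = −(-357×10³)/((1)(96485)) = +3.700 V.
Since Fe³⁺/Fe²⁺ is the cathode and K⁺/K the anode, E°cell = E°(Fe³⁺/Fe²⁺) − E°(K⁺/K).
So E°(K⁺/K) = E°(Fe³⁺/Fe²⁺) − E°cell = (+0.77) − (+3.700) = -2.93 V.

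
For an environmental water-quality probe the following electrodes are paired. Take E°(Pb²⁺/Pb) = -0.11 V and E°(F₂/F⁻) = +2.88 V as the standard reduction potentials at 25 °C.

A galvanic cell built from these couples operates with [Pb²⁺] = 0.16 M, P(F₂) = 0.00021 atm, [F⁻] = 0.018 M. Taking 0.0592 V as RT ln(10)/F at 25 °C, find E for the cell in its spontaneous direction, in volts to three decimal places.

+3.008 V

F₂/F⁻ is the cathode (higher E°), Pb²⁺/Pb the anode: E°cell = +2.88 − (-0.11) = +2.99 V, n = 2.
Overall: F₂(g) + Pb(s) → 2 F⁻(aq) + Pb²⁺(aq)
Q = [F⁻]^2·[Pb²⁺] / (P(F₂)); log Q = -0.608.
E = E° − (0.0592/n) log Q = +2.99 − (0.0592/2)(-0.608) = +3.008 V.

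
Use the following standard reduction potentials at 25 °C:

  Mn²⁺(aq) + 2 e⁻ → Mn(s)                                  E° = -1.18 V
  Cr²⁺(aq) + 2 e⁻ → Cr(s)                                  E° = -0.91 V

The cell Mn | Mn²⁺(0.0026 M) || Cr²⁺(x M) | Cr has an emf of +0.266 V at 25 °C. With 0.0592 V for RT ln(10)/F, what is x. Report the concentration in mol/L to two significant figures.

0.0019 M

Cr²⁺/Cr is the cathode, Mn²⁺/Mn the anode: E°cell = +0.27 V, n = 2.
Overall reaction: Cr²⁺(aq) + Mn(s) → Cr(s) + Mn²⁺(aq); Q = [Mn²⁺]^1/[Cr²⁺]^1.
From E = E° − (0.0592/n) log Q: log Q = (E° − E)·n/0.0592 = (+0.27 − (+0.266))·2/0.0592 = 0.1351.
So 1·log[Cr²⁺] = 1·log(0.0026) − log Q = -2.5850 − (0.1351) = -2.7201; [Cr²⁺] = 10^(-2.7201) ≈ 0.0019 M.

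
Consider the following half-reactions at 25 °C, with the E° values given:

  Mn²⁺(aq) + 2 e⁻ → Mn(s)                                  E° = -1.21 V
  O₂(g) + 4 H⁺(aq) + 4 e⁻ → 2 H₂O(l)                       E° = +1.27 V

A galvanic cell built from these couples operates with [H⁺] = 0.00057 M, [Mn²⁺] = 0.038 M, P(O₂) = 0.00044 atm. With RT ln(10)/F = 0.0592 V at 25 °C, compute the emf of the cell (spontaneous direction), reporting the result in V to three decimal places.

O₂/H₂O is the cathode (higher E°), Mn²⁺/Mn the anode: E°cell = +1.27 − (-1.21) = +2.48 V, n = 4.
Overall: O₂(g) + 4 H⁺(aq) + 2 Mn(s) → 2 H₂O(l) + 2 Mn²⁺(aq)
Q = [Mn²⁺]^2 / (P(O₂)·[H⁺]^4); log Q = 13.493.
E = E° − (0.0592/n) log Q = +2.48 − (0.0592/4)(13.493) = +2.280 V.

+2.280 V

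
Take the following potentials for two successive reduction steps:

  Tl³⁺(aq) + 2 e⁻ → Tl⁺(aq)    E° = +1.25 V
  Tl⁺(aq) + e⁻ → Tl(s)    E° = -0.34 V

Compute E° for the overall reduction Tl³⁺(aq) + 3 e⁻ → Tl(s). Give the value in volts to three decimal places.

Adding the free-energy changes (−nFE°) of the two steps gives −n₃FE°₃ = −n₁FE°₁ − n₂FE°₂.
E°₃ = (2×+1.25 + 1×-0.34) / 3 = (+2.160) / 3 = +0.720 V.

+0.720 V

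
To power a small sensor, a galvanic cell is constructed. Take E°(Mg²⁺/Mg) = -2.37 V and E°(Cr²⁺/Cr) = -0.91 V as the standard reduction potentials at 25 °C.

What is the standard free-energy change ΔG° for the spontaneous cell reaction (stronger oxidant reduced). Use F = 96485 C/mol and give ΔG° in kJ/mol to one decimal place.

-281.7 kJ/mol

Cr²⁺/Cr (E° = -0.91 V) is the cathode; Mg²⁺/Mg (E° = -2.37 V) is the anode, so E°cell = +1.46 V.
Balancing electrons gives n = 2 (lcm of 2 and 2).
ΔG° = −nFE° = −(2)(96485)(+1.46) = -281,736 J = -281.7 kJ/mol.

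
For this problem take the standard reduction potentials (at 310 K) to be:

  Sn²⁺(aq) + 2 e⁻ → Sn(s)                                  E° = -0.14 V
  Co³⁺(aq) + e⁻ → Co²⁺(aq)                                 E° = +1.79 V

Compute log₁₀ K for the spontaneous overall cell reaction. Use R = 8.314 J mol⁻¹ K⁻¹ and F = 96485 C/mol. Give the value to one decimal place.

Cathode: Co³⁺/Co²⁺; anode: Sn²⁺/Sn. E°cell = (+1.79) − (-0.14) = +1.93 V, with n = 2.
ΔG° = −nFE° = −RT ln K, so ln K = nFE°/(RT) = (2)(96485)(+1.93) / ((8.314)(310)) = 144.503.
log₁₀ K = 144.503 / ln 10 = 62.8.

62.8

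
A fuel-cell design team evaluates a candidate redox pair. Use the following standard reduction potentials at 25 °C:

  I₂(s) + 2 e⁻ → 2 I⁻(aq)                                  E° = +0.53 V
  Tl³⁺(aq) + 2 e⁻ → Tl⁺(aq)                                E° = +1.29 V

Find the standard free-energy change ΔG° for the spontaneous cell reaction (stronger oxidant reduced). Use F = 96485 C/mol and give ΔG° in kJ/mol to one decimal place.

Tl³⁺/Tl⁺ (E° = +1.29 V) is the cathode; I₂/I⁻ (E° = +0.53 V) is the anode, so E°cell = +0.76 V.
Balancing electrons gives n = 2 (lcm of 2 and 2).
ΔG° = −nFE° = −(2)(96485)(+0.76) = -146,657 J = -146.7 kJ/mol.

-146.7 kJ/mol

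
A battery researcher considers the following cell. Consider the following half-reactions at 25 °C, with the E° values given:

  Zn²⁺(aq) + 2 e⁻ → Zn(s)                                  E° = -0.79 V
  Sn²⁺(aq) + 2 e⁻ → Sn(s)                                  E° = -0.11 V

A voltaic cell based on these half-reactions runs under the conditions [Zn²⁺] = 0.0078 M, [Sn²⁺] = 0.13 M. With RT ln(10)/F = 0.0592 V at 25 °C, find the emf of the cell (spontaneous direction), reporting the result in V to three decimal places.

Sn²⁺/Sn is the cathode (higher E°), Zn²⁺/Zn the anode: E°cell = -0.11 − (-0.79) = +0.68 V, n = 2.
Overall: Sn²⁺(aq) + Zn(s) → Sn(s) + Zn²⁺(aq)
Q = [Zn²⁺] / ([Sn²⁺]); log Q = -1.222.
E = E° − (0.0592/n) log Q = +0.68 − (0.0592/2)(-1.222) = +0.716 V.

+0.716 V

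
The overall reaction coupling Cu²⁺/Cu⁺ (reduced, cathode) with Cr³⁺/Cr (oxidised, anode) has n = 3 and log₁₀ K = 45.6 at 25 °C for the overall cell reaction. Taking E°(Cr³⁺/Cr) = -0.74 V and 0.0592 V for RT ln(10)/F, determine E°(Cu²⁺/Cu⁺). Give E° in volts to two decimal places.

E°cell = (0.0592/n)·log K = (0.0592/3)(45.6) = +0.900 V.
Since Cu²⁺/Cu⁺ is the cathode and Cr³⁺/Cr the anode, E°cell = E°(Cu²⁺/Cu⁺) − E°(Cr³⁺/Cr).
So E°(Cu²⁺/Cu⁺) = E°cell + E°(Cr³⁺/Cr) = +0.900 + (-0.74) = +0.16 V.

+0.16 V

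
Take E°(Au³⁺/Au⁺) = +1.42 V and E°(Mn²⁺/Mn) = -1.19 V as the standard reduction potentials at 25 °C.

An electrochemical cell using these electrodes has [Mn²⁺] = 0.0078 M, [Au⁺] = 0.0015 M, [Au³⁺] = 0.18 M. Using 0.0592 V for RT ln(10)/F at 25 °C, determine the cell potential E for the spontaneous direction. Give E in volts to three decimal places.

Au³⁺/Au⁺ is the cathode (higher E°), Mn²⁺/Mn the anode: E°cell = +1.42 − (-1.19) = +2.61 V, n = 2.
Overall: Au³⁺(aq) + Mn(s) → Au⁺(aq) + Mn²⁺(aq)
Q = [Au⁺]·[Mn²⁺] / ([Au³⁺]); log Q = -4.187.
E = E° − (0.0592/n) log Q = +2.61 − (0.0592/2)(-4.187) = +2.734 V.

+2.734 V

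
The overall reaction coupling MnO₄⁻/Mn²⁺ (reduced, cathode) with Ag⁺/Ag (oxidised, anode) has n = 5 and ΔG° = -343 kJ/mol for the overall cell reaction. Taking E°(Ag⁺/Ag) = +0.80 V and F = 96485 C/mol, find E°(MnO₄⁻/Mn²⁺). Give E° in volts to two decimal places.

+1.51 V

E°cell = −ΔG°/(nF) = −(-343×10³)/((5)(96485)) = +0.711 V.
Since MnO₄⁻/Mn²⁺ is the cathode and Ag⁺/Ag the anode, E°cell = E°(MnO₄⁻/Mn²⁺) − E°(Ag⁺/Ag).
So E°(MnO₄⁻/Mn²⁺) = E°cell + E°(Ag⁺/Ag) = +0.711 + (+0.80) = +1.51 V.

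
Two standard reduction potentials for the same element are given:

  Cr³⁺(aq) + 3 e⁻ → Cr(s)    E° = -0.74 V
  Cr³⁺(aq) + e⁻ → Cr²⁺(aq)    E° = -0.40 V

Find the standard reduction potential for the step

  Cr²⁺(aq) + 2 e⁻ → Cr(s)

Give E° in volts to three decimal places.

-0.910 V

Sequential free energies add, so n₃E°₃ = n₁E°₁ + n₂E°₂.
With n₃ = 3, and the known step contributing 1×(-0.40) V, the unknown satisfies 2·E° = 3×(-0.74) − 1×(-0.40) = -1.820.
E° = -1.820 / 2 = -0.910 V.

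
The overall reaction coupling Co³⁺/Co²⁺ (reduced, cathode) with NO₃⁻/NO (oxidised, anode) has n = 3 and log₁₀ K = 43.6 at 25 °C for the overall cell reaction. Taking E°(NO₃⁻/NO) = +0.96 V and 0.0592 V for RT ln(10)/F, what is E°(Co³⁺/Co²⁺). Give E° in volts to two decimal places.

+1.82 V

E°cell = (0.0592/n)·log K = (0.0592/3)(43.6) = +0.860 V.
Since Co³⁺/Co²⁺ is the cathode and NO₃⁻/NO the anode, E°cell = E°(Co³⁺/Co²⁺) − E°(NO₃⁻/NO).
So E°(Co³⁺/Co²⁺) = E°cell + E°(NO₃⁻/NO) = +0.860 + (+0.96) = +1.82 V.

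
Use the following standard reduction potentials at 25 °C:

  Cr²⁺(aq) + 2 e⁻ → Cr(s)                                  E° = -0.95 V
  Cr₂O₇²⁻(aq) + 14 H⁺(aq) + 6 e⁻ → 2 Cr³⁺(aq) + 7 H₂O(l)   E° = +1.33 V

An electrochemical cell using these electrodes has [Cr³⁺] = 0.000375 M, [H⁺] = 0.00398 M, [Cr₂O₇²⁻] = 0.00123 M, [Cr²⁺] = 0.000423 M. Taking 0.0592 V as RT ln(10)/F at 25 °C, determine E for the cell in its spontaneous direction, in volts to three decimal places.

+2.087 V

Cr₂O₇²⁻/Cr³⁺ is the cathode (higher E°), Cr²⁺/Cr the anode: E°cell = +1.33 − (-0.95) = +2.28 V, n = 6.
Overall: Cr₂O₇²⁻(aq) + 14 H⁺(aq) + 3 Cr(s) → 2 Cr³⁺(aq) + 7 H₂O(l) + 3 Cr²⁺(aq)
Q = [Cr³⁺]^2·[Cr²⁺]^3 / ([Cr₂O₇²⁻]·[H⁺]^14); log Q = 19.539.
E = E° − (0.0592/n) log Q = +2.28 − (0.0592/6)(19.539) = +2.087 V.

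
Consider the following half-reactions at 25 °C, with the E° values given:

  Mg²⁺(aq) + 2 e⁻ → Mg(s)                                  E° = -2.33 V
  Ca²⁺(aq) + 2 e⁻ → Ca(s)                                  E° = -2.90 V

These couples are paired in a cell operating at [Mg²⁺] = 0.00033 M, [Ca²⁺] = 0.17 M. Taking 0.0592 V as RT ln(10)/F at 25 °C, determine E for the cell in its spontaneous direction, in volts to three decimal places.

+0.490 V

Mg²⁺/Mg is the cathode (higher E°), Ca²⁺/Ca the anode: E°cell = -2.33 − (-2.90) = +0.57 V, n = 2.
Overall: Mg²⁺(aq) + Ca(s) → Mg(s) + Ca²⁺(aq)
Q = [Ca²⁺] / ([Mg²⁺]); log Q = 2.712.
E = E° − (0.0592/n) log Q = +0.57 − (0.0592/2)(2.712) = +0.490 V.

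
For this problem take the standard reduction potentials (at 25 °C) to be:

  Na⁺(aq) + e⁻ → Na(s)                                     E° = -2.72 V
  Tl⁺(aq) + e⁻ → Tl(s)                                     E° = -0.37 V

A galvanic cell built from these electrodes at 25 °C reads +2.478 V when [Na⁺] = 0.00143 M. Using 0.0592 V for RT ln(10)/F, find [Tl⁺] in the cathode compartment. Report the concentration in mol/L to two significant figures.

0.21 M

Tl⁺/Tl is the cathode, Na⁺/Na the anode: E°cell = +2.35 V, n = 1.
Overall reaction: Tl⁺(aq) + Na(s) → Tl(s) + Na⁺(aq); Q = [Na⁺]^1/[Tl⁺]^1.
From E = E° − (0.0592/n) log Q: log Q = (E° − E)·n/0.0592 = (+2.35 − (+2.478))·1/0.0592 = -2.1622.
So 1·log[Tl⁺] = 1·log(0.00143) − log Q = -2.8447 − (-2.1622) = -0.6825; [Tl⁺] = 10^(-0.6825) ≈ 0.21 M.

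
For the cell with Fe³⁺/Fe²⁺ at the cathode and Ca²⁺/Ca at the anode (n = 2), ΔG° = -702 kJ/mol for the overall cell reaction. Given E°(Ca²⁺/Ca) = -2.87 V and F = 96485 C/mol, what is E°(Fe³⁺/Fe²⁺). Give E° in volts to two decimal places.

E°cell = −ΔG°/(nF) = −(-702×10³)/((2)(96485)) = +3.638 V.
Since Fe³⁺/Fe²⁺ is the cathode and Ca²⁺/Ca the anode, E°cell = E°(Fe³⁺/Fe²⁺) − E°(Ca²⁺/Ca).
So E°(Fe³⁺/Fe²⁺) = E°cell + E°(Ca²⁺/Ca) = +3.638 + (-2.87) = +0.77 V.

+0.77 V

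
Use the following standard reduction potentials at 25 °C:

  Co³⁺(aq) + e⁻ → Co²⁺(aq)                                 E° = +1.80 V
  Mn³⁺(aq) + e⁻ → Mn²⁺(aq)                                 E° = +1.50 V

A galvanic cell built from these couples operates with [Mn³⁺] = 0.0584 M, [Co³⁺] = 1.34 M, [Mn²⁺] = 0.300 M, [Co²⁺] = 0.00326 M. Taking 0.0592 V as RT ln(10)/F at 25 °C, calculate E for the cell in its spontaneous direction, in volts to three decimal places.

+0.497 V

Co³⁺/Co²⁺ is the cathode (higher E°), Mn³⁺/Mn²⁺ the anode: E°cell = +1.80 − (+1.50) = +0.30 V, n = 1.
Overall: Co³⁺(aq) + Mn²⁺(aq) → Co²⁺(aq) + Mn³⁺(aq)
Q = [Co²⁺]·[Mn³⁺] / ([Co³⁺]·[Mn²⁺]); log Q = -3.325.
E = E° − (0.0592/n) log Q = +0.30 − (0.0592/1)(-3.325) = +0.497 V.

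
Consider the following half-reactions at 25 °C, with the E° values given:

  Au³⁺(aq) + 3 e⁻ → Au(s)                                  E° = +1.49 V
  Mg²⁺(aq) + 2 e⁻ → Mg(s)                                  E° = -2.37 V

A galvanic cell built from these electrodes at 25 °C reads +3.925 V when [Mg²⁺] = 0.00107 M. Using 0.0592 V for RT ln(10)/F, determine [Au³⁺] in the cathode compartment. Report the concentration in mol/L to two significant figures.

Au³⁺/Au is the cathode, Mg²⁺/Mg the anode: E°cell = +3.86 V, n = 6.
Overall reaction: 2 Au³⁺(aq) + 3 Mg(s) → 2 Au(s) + 3 Mg²⁺(aq); Q = [Mg²⁺]^3/[Au³⁺]^2.
From E = E° − (0.0592/n) log Q: log Q = (E° − E)·n/0.0592 = (+3.86 − (+3.925))·6/0.0592 = -6.5878.
So 2·log[Au³⁺] = 3·log(0.00107) − log Q = -8.9118 − (-6.5878) = -2.3240; log[Au³⁺] = -2.3240 / 2 = -1.1620; [Au³⁺] = 10^(-1.1620) ≈ 0.069 M.

0.069 M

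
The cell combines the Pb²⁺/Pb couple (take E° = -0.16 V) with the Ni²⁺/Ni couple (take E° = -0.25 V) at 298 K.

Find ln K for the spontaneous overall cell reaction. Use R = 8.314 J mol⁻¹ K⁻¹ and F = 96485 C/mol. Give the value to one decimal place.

Cathode: Pb²⁺/Pb; anode: Ni²⁺/Ni. E°cell = (-0.16) − (-0.25) = +0.09 V, with n = 2.
ΔG° = −nFE° = −RT ln K, so ln K = nFE°/(RT) = (2)(96485)(+0.09) / ((8.314)(298)) = 7.010.

7.0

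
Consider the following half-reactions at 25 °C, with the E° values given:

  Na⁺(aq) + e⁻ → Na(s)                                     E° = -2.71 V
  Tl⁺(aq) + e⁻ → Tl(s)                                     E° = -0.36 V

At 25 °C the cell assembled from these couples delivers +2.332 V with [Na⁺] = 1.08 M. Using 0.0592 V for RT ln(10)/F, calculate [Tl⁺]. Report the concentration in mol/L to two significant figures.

Tl⁺/Tl is the cathode, Na⁺/Na the anode: E°cell = +2.35 V, n = 1.
Overall reaction: Tl⁺(aq) + Na(s) → Tl(s) + Na⁺(aq); Q = [Na⁺]^1/[Tl⁺]^1.
From E = E° − (0.0592/n) log Q: log Q = (E° − E)·n/0.0592 = (+2.35 − (+2.332))·1/0.0592 = 0.3041.
So 1·log[Tl⁺] = 1·log(1.08) − log Q = 0.0334 − (0.3041) = -0.2707; [Tl⁺] = 10^(-0.2707) ≈ 0.54 M.

0.54 M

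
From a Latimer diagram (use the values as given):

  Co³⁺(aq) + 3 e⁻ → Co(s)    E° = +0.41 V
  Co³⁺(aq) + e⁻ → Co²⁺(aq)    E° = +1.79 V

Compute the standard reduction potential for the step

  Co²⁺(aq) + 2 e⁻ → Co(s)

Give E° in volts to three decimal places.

-0.280 V

Sequential free energies add, so n₃E°₃ = n₁E°₁ + n₂E°₂.
With n₃ = 3, and the known step contributing 1×(+1.79) V, the unknown satisfies 2·E° = 3×(+0.41) − 1×(+1.79) = -0.560.
E° = -0.560 / 2 = -0.280 V.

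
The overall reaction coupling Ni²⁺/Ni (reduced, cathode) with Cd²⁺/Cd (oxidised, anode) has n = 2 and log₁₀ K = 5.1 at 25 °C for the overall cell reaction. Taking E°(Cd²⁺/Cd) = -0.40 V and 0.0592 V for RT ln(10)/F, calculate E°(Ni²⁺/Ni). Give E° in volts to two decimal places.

E°cell = (0.0592/n)·log K = (0.0592/2)(5.1) = +0.151 V.
Since Ni²⁺/Ni is the cathode and Cd²⁺/Cd the anode, E°cell = E°(Ni²⁺/Ni) − E°(Cd²⁺/Cd).
So E°(Ni²⁺/Ni) = E°cell + E°(Cd²⁺/Cd) = +0.151 + (-0.40) = -0.25 V.

-0.25 V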